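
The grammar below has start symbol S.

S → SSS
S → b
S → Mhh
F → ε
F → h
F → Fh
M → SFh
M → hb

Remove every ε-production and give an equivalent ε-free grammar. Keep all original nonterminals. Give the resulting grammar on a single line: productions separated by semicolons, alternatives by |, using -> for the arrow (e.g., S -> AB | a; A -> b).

Nullable set: {F}.
Drop F -> ε.
F -> Fh: F nullable, giving Fh | h.
M -> SFh: F nullable, giving SFh | Sh.
Unchanged (no nullable symbols): S -> Mhh; S -> SSS; S -> b; F -> h; M -> hb.

S -> b | Mhh | SSS; F -> h | Fh; M -> Sh | hb | SFh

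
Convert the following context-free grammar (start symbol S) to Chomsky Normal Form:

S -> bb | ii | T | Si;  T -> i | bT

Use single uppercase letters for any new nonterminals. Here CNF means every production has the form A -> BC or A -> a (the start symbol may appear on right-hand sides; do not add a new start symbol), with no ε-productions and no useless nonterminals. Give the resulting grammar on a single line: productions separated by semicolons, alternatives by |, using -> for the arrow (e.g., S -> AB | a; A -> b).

S -> i | AA | BB | BT | SA; A -> i; B -> b; T -> i | BT

No ε-productions.
After unit-elimination: S -> i | Si | bT | bb | ii; T -> i | bT.
TERM: introduce B -> b, A -> i and substitute in every rule of length ≥2.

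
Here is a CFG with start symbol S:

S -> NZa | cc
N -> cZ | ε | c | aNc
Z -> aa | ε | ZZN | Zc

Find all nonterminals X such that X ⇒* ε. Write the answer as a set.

Directly nullable (have an ε-rule): {N, Z}.
Not nullable: S — each has a terminal in every rule's right-hand side or depends on a non-nullable symbol.

{N, Z}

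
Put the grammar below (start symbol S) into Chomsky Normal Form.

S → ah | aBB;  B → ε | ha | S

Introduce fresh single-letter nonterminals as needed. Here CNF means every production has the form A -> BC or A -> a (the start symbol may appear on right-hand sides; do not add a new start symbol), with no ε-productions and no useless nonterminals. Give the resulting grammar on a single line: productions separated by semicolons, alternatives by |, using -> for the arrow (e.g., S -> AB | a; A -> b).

Nullable: {B}; after ε-elimination: S -> a | aB | ah | aBB; B -> S | ha.
After unit-elimination: S -> a | aB | ah | aBB; B -> a | aB | ah | ha | aBB.
TERM: introduce A -> a, C -> h and substitute in every rule of length ≥2.
BIN: B -> ABB becomes B -> AD, D -> BB; S -> ABB becomes S -> AE, E -> BB.

S -> a | AB | AC | AE; A -> a; B -> a | AB | AC | AD | CA; C -> h; D -> BB; E -> BB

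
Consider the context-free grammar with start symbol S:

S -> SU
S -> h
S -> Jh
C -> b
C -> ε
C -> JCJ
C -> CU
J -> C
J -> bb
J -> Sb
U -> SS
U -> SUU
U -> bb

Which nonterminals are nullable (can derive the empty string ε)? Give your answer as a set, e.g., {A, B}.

Directly nullable (have an ε-rule): {C}.
J is nullable via J -> C (every symbol on the right is already known nullable).
Not nullable: S, U — each has a terminal in every rule's right-hand side or depends on a non-nullable symbol.

{C, J}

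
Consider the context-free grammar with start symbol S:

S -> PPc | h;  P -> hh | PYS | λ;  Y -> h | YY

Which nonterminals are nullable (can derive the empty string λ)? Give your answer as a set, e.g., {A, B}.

{P}

Directly nullable (have an ε-rule): {P}.
Not nullable: S, Y — each has a terminal in every rule's right-hand side or depends on a non-nullable symbol.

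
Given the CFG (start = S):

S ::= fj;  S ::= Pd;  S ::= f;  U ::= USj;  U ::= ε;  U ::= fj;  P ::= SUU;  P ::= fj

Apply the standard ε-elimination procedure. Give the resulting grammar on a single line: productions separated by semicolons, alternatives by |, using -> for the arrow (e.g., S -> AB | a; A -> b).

S -> f | Pd | fj; P -> S | SU | fj | SUU; U -> Sj | fj | USj

Nullable set: {U}.
P -> SUU: U, U nullable, giving S | SU | SUU.
Drop U -> ε.
U -> USj: U nullable, giving Sj | USj.
Unchanged (no nullable symbols): S -> Pd; S -> f; S -> fj; P -> fj; U -> fj.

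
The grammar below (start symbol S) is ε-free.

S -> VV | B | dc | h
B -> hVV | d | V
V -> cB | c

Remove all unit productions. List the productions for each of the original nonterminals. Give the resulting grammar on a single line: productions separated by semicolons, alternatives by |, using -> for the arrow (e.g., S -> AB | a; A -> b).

S -> c | d | h | VV | cB | dc | hVV; B -> c | d | cB | hVV; V -> c | cB

Unit productions: B->V, S->B.
Unit pairs (A ⇒* B via units): (B,V), (S,B), (S,V).
S: inherits non-unit rules of {B, S, V} → VV | c | cB | d | dc | h | hVV.
B: inherits non-unit rules of {B, V} → c | cB | d | hVV.
V: inherits non-unit rules of {V} → c | cB.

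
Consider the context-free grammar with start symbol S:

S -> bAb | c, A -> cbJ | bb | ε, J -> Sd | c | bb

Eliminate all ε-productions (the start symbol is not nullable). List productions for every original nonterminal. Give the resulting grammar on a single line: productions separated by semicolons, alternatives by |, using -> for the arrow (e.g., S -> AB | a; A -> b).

Nullable set: {A}.
S -> bAb: A nullable, giving bAb | bb.
Drop A -> ε.
Unchanged (no nullable symbols): S -> c; A -> bb; A -> cbJ; J -> Sd; J -> bb; J -> c.

S -> c | bb | bAb; A -> bb | cbJ; J -> c | Sd | bb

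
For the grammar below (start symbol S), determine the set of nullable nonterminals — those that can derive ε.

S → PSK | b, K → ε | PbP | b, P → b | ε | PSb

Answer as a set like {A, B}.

Directly nullable (have an ε-rule): {K, P}.
Not nullable: S — each has a terminal in every rule's right-hand side or depends on a non-nullable symbol.

{K, P}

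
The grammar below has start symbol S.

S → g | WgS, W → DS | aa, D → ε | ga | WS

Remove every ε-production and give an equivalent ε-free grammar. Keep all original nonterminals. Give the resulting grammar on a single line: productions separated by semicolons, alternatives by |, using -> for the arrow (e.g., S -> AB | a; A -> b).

Nullable set: {D}.
Drop D -> ε.
W -> DS: D nullable, giving DS | S.
Unchanged (no nullable symbols): S -> WgS; S -> g; D -> WS; D -> ga; W -> aa.

S -> g | WgS; D -> WS | ga; W -> S | DS | aa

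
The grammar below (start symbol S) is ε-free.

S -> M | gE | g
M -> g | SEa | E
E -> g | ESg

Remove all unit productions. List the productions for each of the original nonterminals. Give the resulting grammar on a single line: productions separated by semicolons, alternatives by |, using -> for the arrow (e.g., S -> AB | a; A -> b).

Unit productions: M->E, S->M.
Unit pairs (A ⇒* B via units): (M,E), (S,E), (S,M).
S: inherits non-unit rules of {E, M, S} → ESg | SEa | g | gE.
E: inherits non-unit rules of {E} → ESg | g.
M: inherits non-unit rules of {E, M} → ESg | SEa | g.

S -> g | gE | ESg | SEa; E -> g | ESg; M -> g | ESg | SEa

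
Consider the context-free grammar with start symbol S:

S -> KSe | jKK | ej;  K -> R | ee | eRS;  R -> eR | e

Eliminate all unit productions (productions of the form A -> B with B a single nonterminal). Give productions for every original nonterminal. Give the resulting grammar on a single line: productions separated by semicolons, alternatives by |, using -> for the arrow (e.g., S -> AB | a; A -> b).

Unit productions: K->R.
Unit pairs (A ⇒* B via units): (K,R).
S: inherits non-unit rules of {S} → KSe | ej | jKK.
K: inherits non-unit rules of {K, R} → e | eR | eRS | ee.
R: inherits non-unit rules of {R} → e | eR.

S -> ej | KSe | jKK; K -> e | eR | ee | eRS; R -> e | eR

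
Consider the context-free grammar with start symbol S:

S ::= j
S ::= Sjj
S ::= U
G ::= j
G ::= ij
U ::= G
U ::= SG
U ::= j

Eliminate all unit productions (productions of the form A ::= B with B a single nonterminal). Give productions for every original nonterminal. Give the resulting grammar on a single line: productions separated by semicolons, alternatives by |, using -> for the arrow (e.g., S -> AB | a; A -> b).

S -> j | SG | ij | Sjj; G -> j | ij; U -> j | SG | ij

Unit productions: S->U, U->G.
Unit pairs (A ⇒* B via units): (S,G), (S,U), (U,G).
S: inherits non-unit rules of {G, S, U} → SG | Sjj | ij | j.
G: inherits non-unit rules of {G} → ij | j.
U: inherits non-unit rules of {G, U} → SG | ij | j.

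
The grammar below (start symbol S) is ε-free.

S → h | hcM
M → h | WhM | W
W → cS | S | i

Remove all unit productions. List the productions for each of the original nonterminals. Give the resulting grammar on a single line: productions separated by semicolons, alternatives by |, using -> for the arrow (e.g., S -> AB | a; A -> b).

Unit productions: M->W, W->S.
Unit pairs (A ⇒* B via units): (M,S), (M,W), (W,S).
S: inherits non-unit rules of {S} → h | hcM.
M: inherits non-unit rules of {M, S, W} → WhM | cS | h | hcM | i.
W: inherits non-unit rules of {S, W} → cS | h | hcM | i.

S -> h | hcM; M -> h | i | cS | WhM | hcM; W -> h | i | cS | hcM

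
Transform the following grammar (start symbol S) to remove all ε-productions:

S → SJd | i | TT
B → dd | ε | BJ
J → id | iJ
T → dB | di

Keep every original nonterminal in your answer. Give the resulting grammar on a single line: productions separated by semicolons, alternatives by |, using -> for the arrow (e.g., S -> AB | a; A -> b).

Nullable set: {B}.
Drop B -> ε.
B -> BJ: B nullable, giving BJ | J.
T -> dB: B nullable, giving d | dB.
Unchanged (no nullable symbols): S -> SJd; S -> TT; S -> i; B -> dd; J -> iJ; J -> id; T -> di.

S -> i | TT | SJd; B -> J | BJ | dd; J -> iJ | id; T -> d | dB | di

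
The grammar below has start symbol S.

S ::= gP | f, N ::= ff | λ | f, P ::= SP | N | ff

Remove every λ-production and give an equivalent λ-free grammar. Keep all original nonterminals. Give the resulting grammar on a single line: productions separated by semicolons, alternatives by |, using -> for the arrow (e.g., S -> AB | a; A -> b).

Nullable set: {N, P}.
S -> gP: P nullable, giving g | gP.
Drop N -> λ.
P -> N: N nullable, giving N.
P -> SP: P nullable, giving S | SP.
Unchanged (no nullable symbols): S -> f; N -> f; N -> ff; P -> ff.

S -> f | g | gP; N -> f | ff; P -> N | S | SP | ff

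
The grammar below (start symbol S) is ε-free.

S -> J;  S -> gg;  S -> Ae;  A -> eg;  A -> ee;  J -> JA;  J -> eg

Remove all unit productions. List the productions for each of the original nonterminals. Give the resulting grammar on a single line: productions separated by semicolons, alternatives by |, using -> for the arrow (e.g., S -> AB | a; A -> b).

Unit productions: S->J.
Unit pairs (A ⇒* B via units): (S,J).
S: inherits non-unit rules of {J, S} → Ae | JA | eg | gg.
A: inherits non-unit rules of {A} → ee | eg.
J: inherits non-unit rules of {J} → JA | eg.

S -> Ae | JA | eg | gg; A -> ee | eg; J -> JA | eg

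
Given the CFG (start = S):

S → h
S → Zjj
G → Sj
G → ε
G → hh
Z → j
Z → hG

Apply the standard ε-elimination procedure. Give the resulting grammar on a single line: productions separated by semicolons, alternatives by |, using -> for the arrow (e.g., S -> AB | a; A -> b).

Nullable set: {G}.
Drop G -> ε.
Z -> hG: G nullable, giving h | hG.
Unchanged (no nullable symbols): S -> Zjj; S -> h; G -> Sj; G -> hh; Z -> j.

S -> h | Zjj; G -> Sj | hh; Z -> h | j | hG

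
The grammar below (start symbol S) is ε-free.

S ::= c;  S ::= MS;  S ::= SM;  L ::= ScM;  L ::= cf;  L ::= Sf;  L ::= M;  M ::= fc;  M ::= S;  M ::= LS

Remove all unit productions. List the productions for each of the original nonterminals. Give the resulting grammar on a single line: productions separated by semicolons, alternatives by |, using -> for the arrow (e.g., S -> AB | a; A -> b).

Unit productions: L->M, M->S.
Unit pairs (A ⇒* B via units): (L,M), (L,S), (M,S).
S: inherits non-unit rules of {S} → MS | SM | c.
L: inherits non-unit rules of {L, M, S} → LS | MS | SM | ScM | Sf | c | cf | fc.
M: inherits non-unit rules of {M, S} → LS | MS | SM | c | fc.

S -> c | MS | SM; L -> c | LS | MS | SM | Sf | cf | fc | ScM; M -> c | LS | MS | SM | fc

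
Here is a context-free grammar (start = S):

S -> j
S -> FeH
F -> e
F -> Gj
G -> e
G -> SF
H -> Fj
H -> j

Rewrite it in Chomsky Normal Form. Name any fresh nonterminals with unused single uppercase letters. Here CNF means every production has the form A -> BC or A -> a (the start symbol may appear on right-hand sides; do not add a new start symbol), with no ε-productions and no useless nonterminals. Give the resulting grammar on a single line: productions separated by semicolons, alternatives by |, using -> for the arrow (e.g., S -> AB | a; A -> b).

No ε-productions.
No unit productions to eliminate.
TERM: introduce B -> e, A -> j and substitute in every rule of length ≥2.
BIN: S -> FBH becomes S -> FC, C -> BH.

S -> j | FC; A -> j; B -> e; C -> BH; F -> e | GA; G -> e | SF; H -> j | FA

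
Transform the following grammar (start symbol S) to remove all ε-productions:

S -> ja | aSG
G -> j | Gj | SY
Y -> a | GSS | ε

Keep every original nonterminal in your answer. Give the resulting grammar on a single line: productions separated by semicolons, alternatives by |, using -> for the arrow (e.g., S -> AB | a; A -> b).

Nullable set: {Y}.
G -> SY: Y nullable, giving S | SY.
Drop Y -> ε.
Unchanged (no nullable symbols): S -> aSG; S -> ja; G -> Gj; G -> j; Y -> GSS; Y -> a.

S -> ja | aSG; G -> S | j | Gj | SY; Y -> a | GSS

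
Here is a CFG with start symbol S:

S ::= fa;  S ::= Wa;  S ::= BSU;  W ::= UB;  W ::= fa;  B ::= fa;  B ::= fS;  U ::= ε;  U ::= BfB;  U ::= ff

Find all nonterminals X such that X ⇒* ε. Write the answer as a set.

Directly nullable (have an ε-rule): {U}.
Not nullable: B, S, W — each has a terminal in every rule's right-hand side or depends on a non-nullable symbol.

{U}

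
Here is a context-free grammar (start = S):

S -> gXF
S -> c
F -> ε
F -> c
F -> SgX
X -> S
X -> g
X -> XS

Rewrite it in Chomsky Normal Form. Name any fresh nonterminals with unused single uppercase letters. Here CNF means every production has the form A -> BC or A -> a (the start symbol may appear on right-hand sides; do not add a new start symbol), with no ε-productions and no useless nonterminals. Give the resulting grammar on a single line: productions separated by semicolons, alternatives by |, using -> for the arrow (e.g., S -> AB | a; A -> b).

S -> c | AC | AX; A -> g; B -> AX; C -> XF; D -> XF; F -> c | SB; X -> c | g | AD | AX | XS

Nullable: {F}; after ε-elimination: S -> c | gX | gXF; F -> c | SgX; X -> S | g | XS.
After unit-elimination: S -> c | gX | gXF; F -> c | SgX; X -> c | g | XS | gX | gXF.
TERM: introduce A -> g and substitute in every rule of length ≥2.
BIN: F -> SAX becomes F -> SB, B -> AX; S -> AXF becomes S -> AC, C -> XF; X -> AXF becomes X -> AD, D -> XF.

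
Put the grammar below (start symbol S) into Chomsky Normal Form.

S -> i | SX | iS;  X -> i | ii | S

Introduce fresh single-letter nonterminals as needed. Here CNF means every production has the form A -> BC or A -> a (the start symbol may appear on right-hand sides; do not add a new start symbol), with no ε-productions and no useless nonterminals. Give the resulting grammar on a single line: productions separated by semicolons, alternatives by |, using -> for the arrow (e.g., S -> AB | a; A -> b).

No ε-productions.
After unit-elimination: S -> i | SX | iS; X -> i | SX | iS | ii.
TERM: introduce A -> i and substitute in every rule of length ≥2.

S -> i | AS | SX; A -> i; X -> i | AA | AS | SX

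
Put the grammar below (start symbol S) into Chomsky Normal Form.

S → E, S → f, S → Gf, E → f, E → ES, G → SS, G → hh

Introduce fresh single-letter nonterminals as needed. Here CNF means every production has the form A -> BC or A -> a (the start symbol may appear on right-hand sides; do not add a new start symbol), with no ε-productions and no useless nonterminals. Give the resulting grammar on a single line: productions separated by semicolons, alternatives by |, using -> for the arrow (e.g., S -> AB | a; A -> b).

S -> f | ES | GB; A -> h; B -> f; E -> f | ES; G -> AA | SS

No ε-productions.
After unit-elimination: S -> f | ES | Gf; E -> f | ES; G -> SS | hh.
TERM: introduce B -> f, A -> h and substitute in every rule of length ≥2.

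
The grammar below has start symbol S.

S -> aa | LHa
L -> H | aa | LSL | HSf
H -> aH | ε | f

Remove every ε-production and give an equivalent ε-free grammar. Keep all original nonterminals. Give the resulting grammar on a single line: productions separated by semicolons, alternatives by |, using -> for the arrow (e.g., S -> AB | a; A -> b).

S -> a | Ha | La | aa | LHa; H -> a | f | aH; L -> H | S | LS | SL | Sf | aa | HSf | LSL

Nullable set: {H, L}.
S -> LHa: L, H nullable, giving Ha | LHa | La | a.
Drop H -> ε.
H -> aH: H nullable, giving a | aH.
L -> H: H nullable, giving H.
L -> HSf: H nullable, giving HSf | Sf.
L -> LSL: L, L nullable, giving LS | LSL | S | SL.
Unchanged (no nullable symbols): S -> aa; H -> f; L -> aa.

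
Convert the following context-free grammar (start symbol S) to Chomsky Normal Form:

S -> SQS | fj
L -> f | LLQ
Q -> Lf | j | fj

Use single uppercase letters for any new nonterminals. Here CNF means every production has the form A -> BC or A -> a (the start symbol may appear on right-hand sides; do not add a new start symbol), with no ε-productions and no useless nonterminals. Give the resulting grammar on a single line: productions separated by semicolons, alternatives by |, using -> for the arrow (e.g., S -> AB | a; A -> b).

No ε-productions.
No unit productions to eliminate.
TERM: introduce A -> f, B -> j and substitute in every rule of length ≥2.
BIN: L -> LLQ becomes L -> LC, C -> LQ; S -> SQS becomes S -> SD, D -> QS.

S -> AB | SD; A -> f; B -> j; C -> LQ; D -> QS; L -> f | LC; Q -> j | AB | LA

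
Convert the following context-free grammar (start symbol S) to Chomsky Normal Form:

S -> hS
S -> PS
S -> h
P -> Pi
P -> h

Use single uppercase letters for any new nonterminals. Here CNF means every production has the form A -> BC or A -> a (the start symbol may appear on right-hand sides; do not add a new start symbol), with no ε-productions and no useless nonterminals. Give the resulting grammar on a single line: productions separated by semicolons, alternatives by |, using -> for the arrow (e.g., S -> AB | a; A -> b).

S -> h | BS | PS; A -> i; B -> h; P -> h | PA

No ε-productions.
No unit productions to eliminate.
TERM: introduce B -> h, A -> i and substitute in every rule of length ≥2.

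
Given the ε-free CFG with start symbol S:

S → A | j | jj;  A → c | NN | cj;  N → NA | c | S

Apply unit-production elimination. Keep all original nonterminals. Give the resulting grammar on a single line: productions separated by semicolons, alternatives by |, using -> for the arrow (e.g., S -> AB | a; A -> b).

Unit productions: N->S, S->A.
Unit pairs (A ⇒* B via units): (N,A), (N,S), (S,A).
S: inherits non-unit rules of {A, S} → NN | c | cj | j | jj.
A: inherits non-unit rules of {A} → NN | c | cj.
N: inherits non-unit rules of {A, N, S} → NA | NN | c | cj | j | jj.

S -> c | j | NN | cj | jj; A -> c | NN | cj; N -> c | j | NA | NN | cj | jj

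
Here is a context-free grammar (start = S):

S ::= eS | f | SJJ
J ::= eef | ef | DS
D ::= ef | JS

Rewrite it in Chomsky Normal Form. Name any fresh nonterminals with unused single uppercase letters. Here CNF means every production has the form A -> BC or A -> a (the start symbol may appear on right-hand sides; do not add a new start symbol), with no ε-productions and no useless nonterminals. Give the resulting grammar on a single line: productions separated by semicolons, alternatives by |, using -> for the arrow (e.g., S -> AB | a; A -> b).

No ε-productions.
No unit productions to eliminate.
TERM: introduce A -> e, B -> f and substitute in every rule of length ≥2.
BIN: J -> AAB becomes J -> AC, C -> AB; S -> SJJ becomes S -> SE, E -> JJ.

S -> f | AS | SE; A -> e; B -> f; C -> AB; D -> AB | JS; E -> JJ; J -> AB | AC | DS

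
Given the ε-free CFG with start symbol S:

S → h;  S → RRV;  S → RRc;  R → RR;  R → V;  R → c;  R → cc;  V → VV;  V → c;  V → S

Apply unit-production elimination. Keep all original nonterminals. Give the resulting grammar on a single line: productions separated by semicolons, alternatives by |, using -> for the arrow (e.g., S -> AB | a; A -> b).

Unit productions: R->V, V->S.
Unit pairs (A ⇒* B via units): (R,S), (R,V), (V,S).
S: inherits non-unit rules of {S} → RRV | RRc | h.
R: inherits non-unit rules of {R, S, V} → RR | RRV | RRc | VV | c | cc | h.
V: inherits non-unit rules of {S, V} → RRV | RRc | VV | c | h.

S -> h | RRV | RRc; R -> c | h | RR | VV | cc | RRV | RRc; V -> c | h | VV | RRV | RRc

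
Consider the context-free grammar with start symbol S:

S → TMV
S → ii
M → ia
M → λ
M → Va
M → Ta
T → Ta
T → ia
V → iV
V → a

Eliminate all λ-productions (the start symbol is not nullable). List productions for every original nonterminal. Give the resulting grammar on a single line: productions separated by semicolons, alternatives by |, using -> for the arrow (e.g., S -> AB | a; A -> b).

Nullable set: {M}.
S -> TMV: M nullable, giving TMV | TV.
Drop M -> λ.
Unchanged (no nullable symbols): S -> ii; M -> Ta; M -> Va; M -> ia; T -> Ta; T -> ia; V -> a; V -> iV.

S -> TV | ii | TMV; M -> Ta | Va | ia; T -> Ta | ia; V -> a | iV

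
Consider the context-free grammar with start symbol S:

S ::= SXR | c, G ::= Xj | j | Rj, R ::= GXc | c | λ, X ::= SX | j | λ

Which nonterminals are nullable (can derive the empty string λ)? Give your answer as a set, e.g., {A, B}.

Directly nullable (have an ε-rule): {R, X}.
Not nullable: G, S — each has a terminal in every rule's right-hand side or depends on a non-nullable symbol.

{R, X}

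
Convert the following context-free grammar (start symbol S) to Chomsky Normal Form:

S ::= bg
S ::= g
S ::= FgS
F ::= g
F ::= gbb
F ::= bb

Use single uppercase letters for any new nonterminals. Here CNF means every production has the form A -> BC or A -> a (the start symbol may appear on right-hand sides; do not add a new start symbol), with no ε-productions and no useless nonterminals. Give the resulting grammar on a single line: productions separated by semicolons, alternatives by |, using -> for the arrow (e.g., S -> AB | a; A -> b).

No ε-productions.
No unit productions to eliminate.
TERM: introduce A -> b, B -> g and substitute in every rule of length ≥2.
BIN: F -> BAA becomes F -> BC, C -> AA; S -> FBS becomes S -> FD, D -> BS.

S -> g | AB | FD; A -> b; B -> g; C -> AA; D -> BS; F -> g | AA | BC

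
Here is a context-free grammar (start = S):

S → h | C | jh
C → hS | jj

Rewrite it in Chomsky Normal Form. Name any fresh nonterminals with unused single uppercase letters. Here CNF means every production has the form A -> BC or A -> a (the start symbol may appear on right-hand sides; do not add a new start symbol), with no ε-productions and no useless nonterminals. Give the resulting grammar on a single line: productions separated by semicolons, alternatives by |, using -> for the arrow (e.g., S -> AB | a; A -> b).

S -> h | AS | BA | BB; A -> h; B -> j

No ε-productions.
After unit-elimination: S -> h | hS | jh | jj; C -> hS | jj.
TERM: introduce A -> h, B -> j and substitute in every rule of length ≥2.
Drop unreachable/unproductive: C.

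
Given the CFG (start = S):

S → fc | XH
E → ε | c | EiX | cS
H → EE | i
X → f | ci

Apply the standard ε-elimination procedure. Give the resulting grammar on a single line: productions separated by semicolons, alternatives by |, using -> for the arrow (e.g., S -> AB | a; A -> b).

Nullable set: {E, H}.
S -> XH: H nullable, giving X | XH.
Drop E -> ε.
E -> EiX: E nullable, giving EiX | iX.
H -> EE: E, E nullable, giving E | EE.
Unchanged (no nullable symbols): S -> fc; E -> c; E -> cS; H -> i; X -> ci; X -> f.

S -> X | XH | fc; E -> c | cS | iX | EiX; H -> E | i | EE; X -> f | ci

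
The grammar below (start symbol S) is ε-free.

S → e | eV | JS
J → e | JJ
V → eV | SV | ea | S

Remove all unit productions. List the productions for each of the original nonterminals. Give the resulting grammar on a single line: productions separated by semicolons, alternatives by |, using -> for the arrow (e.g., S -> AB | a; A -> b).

S -> e | JS | eV; J -> e | JJ; V -> e | JS | SV | eV | ea

Unit productions: V->S.
Unit pairs (A ⇒* B via units): (V,S).
S: inherits non-unit rules of {S} → JS | e | eV.
J: inherits non-unit rules of {J} → JJ | e.
V: inherits non-unit rules of {S, V} → JS | SV | e | eV | ea.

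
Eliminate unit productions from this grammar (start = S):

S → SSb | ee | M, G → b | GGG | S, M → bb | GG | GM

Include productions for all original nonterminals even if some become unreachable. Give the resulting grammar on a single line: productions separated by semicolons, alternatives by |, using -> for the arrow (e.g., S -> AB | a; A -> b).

Unit productions: G->S, S->M.
Unit pairs (A ⇒* B via units): (G,M), (G,S), (S,M).
S: inherits non-unit rules of {M, S} → GG | GM | SSb | bb | ee.
G: inherits non-unit rules of {G, M, S} → GG | GGG | GM | SSb | b | bb | ee.
M: inherits non-unit rules of {M} → GG | GM | bb.

S -> GG | GM | bb | ee | SSb; G -> b | GG | GM | bb | ee | GGG | SSb; M -> GG | GM | bb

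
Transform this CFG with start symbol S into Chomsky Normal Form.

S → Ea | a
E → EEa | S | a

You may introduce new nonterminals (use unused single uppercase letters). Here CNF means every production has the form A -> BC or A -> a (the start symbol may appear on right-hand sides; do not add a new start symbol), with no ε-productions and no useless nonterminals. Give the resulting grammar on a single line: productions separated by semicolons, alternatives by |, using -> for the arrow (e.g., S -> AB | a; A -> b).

S -> a | EA; A -> a; B -> EA; E -> a | EA | EB

No ε-productions.
After unit-elimination: S -> a | Ea; E -> a | Ea | EEa.
TERM: introduce A -> a and substitute in every rule of length ≥2.
BIN: E -> EEA becomes E -> EB, B -> EA.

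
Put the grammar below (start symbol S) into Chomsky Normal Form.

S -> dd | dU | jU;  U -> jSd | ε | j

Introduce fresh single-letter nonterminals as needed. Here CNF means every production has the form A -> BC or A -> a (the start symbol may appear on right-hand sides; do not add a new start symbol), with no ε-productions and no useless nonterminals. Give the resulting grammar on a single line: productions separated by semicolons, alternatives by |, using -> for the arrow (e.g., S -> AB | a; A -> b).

S -> d | j | AA | AU | BU; A -> d; B -> j; C -> SA; U -> j | BC

Nullable: {U}; after ε-elimination: S -> d | j | dU | dd | jU; U -> j | jSd.
No unit productions to eliminate.
TERM: introduce A -> d, B -> j and substitute in every rule of length ≥2.
BIN: U -> BSA becomes U -> BC, C -> SA.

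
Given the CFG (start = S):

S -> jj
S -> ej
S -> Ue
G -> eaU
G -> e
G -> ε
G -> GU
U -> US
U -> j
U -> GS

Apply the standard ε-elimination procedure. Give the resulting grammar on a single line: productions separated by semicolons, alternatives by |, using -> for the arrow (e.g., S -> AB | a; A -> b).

S -> Ue | ej | jj; G -> U | e | GU | eaU; U -> S | j | GS | US

Nullable set: {G}.
Drop G -> ε.
G -> GU: G nullable, giving GU | U.
U -> GS: G nullable, giving GS | S.
Unchanged (no nullable symbols): S -> Ue; S -> ej; S -> jj; G -> e; G -> eaU; U -> US; U -> j.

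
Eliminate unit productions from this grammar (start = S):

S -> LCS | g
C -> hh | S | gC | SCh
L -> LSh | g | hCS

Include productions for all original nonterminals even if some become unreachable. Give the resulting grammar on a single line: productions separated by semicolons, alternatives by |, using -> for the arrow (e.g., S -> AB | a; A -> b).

Unit productions: C->S.
Unit pairs (A ⇒* B via units): (C,S).
S: inherits non-unit rules of {S} → LCS | g.
C: inherits non-unit rules of {C, S} → LCS | SCh | g | gC | hh.
L: inherits non-unit rules of {L} → LSh | g | hCS.

S -> g | LCS; C -> g | gC | hh | LCS | SCh; L -> g | LSh | hCS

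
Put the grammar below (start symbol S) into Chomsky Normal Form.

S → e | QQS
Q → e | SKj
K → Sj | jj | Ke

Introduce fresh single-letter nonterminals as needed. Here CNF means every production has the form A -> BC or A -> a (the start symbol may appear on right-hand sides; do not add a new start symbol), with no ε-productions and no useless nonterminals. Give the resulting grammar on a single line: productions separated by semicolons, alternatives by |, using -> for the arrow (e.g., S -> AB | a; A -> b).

No ε-productions.
No unit productions to eliminate.
TERM: introduce A -> e, B -> j and substitute in every rule of length ≥2.
BIN: Q -> SKB becomes Q -> SC, C -> KB; S -> QQS becomes S -> QD, D -> QS.

S -> e | QD; A -> e; B -> j; C -> KB; D -> QS; K -> BB | KA | SB; Q -> e | SC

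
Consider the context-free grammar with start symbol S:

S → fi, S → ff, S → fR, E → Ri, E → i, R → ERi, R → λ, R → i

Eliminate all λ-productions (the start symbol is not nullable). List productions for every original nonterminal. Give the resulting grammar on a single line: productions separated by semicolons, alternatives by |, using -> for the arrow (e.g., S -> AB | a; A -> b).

Nullable set: {R}.
S -> fR: R nullable, giving f | fR.
E -> Ri: R nullable, giving Ri | i.
Drop R -> λ.
R -> ERi: R nullable, giving ERi | Ei.
Unchanged (no nullable symbols): S -> ff; S -> fi; E -> i; R -> i.

S -> f | fR | ff | fi; E -> i | Ri; R -> i | Ei | ERi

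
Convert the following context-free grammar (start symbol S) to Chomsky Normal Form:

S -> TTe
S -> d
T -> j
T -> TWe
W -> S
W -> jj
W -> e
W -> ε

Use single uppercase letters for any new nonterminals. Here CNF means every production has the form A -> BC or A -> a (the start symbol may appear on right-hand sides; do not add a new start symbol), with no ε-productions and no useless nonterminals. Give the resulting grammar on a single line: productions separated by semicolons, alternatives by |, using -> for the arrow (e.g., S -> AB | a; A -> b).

S -> d | TC; A -> e; B -> j; C -> TA; D -> WA; E -> TA; T -> j | TA | TD; W -> d | e | BB | TE

Nullable: {W}; after ε-elimination: S -> d | TTe; T -> j | Te | TWe; W -> S | e | jj.
After unit-elimination: S -> d | TTe; T -> j | Te | TWe; W -> d | e | jj | TTe.
TERM: introduce A -> e, B -> j and substitute in every rule of length ≥2.
BIN: S -> TTA becomes S -> TC, C -> TA; T -> TWA becomes T -> TD, D -> WA; W -> TTA becomes W -> TE, E -> TA.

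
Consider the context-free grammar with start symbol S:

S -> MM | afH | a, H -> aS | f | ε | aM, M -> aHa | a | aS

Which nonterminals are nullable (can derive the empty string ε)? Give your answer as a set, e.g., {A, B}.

{H}

Directly nullable (have an ε-rule): {H}.
Not nullable: M, S — each has a terminal in every rule's right-hand side or depends on a non-nullable symbol.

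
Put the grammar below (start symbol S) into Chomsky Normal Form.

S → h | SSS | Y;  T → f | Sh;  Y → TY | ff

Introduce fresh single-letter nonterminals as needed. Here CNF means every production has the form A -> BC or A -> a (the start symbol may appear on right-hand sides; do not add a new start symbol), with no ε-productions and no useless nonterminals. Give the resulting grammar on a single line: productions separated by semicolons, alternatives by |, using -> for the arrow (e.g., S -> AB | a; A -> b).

No ε-productions.
After unit-elimination: S -> h | TY | ff | SSS; T -> f | Sh; Y -> TY | ff.
TERM: introduce A -> f, B -> h and substitute in every rule of length ≥2.
BIN: S -> SSS becomes S -> SC, C -> SS.

S -> h | AA | SC | TY; A -> f; B -> h; C -> SS; T -> f | SB; Y -> AA | TY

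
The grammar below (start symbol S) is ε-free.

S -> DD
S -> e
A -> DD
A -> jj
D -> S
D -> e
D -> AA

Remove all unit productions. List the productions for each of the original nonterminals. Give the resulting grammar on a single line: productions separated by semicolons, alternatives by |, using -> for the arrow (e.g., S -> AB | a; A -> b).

Unit productions: D->S.
Unit pairs (A ⇒* B via units): (D,S).
S: inherits non-unit rules of {S} → DD | e.
A: inherits non-unit rules of {A} → DD | jj.
D: inherits non-unit rules of {D, S} → AA | DD | e.

S -> e | DD; A -> DD | jj; D -> e | AA | DD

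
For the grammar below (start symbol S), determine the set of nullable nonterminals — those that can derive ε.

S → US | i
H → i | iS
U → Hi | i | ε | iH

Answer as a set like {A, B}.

Directly nullable (have an ε-rule): {U}.
Not nullable: H, S — each has a terminal in every rule's right-hand side or depends on a non-nullable symbol.

{U}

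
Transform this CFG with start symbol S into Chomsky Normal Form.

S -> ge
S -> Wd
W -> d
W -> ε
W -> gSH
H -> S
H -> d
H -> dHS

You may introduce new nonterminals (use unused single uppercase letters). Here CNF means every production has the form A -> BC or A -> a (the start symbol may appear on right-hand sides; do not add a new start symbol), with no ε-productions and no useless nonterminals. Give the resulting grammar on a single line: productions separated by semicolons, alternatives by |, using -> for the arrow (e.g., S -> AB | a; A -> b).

S -> d | BC | WA; A -> d; B -> g; C -> e; D -> HS; E -> SH; H -> d | AD | BC | WA; W -> d | BE

Nullable: {W}; after ε-elimination: S -> d | Wd | ge; H -> S | d | dHS; W -> d | gSH.
After unit-elimination: S -> d | Wd | ge; H -> d | Wd | ge | dHS; W -> d | gSH.
TERM: introduce A -> d, C -> e, B -> g and substitute in every rule of length ≥2.
BIN: H -> AHS becomes H -> AD, D -> HS; W -> BSH becomes W -> BE, E -> SH.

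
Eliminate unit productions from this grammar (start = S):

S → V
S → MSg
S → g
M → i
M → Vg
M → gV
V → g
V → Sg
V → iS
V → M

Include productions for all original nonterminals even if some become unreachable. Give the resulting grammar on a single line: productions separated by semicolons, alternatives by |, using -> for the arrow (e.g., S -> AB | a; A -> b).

S -> g | i | Sg | Vg | gV | iS | MSg; M -> i | Vg | gV; V -> g | i | Sg | Vg | gV | iS

Unit productions: S->V, V->M.
Unit pairs (A ⇒* B via units): (S,M), (S,V), (V,M).
S: inherits non-unit rules of {M, S, V} → MSg | Sg | Vg | g | gV | i | iS.
M: inherits non-unit rules of {M} → Vg | gV | i.
V: inherits non-unit rules of {M, V} → Sg | Vg | g | gV | i | iS.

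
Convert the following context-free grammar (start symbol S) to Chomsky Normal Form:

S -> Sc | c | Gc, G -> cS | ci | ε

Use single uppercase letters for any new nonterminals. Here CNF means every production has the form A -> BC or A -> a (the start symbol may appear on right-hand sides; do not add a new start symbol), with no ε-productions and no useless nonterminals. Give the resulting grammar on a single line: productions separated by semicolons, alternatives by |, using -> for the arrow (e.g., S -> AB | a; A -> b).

S -> c | GA | SA; A -> c; B -> i; G -> AB | AS

Nullable: {G}; after ε-elimination: S -> c | Gc | Sc; G -> cS | ci.
No unit productions to eliminate.
TERM: introduce A -> c, B -> i and substitute in every rule of length ≥2.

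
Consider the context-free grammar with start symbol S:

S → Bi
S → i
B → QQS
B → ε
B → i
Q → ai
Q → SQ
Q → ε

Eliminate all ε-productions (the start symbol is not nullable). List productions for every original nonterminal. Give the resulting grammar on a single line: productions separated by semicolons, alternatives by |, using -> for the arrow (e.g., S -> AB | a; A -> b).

Nullable set: {B, Q}.
S -> Bi: B nullable, giving Bi | i.
Drop B -> ε.
B -> QQS: Q, Q nullable, giving QQS | QS | S.
Drop Q -> ε.
Q -> SQ: Q nullable, giving S | SQ.
Unchanged (no nullable symbols): S -> i; B -> i; Q -> ai.

S -> i | Bi; B -> S | i | QS | QQS; Q -> S | SQ | ai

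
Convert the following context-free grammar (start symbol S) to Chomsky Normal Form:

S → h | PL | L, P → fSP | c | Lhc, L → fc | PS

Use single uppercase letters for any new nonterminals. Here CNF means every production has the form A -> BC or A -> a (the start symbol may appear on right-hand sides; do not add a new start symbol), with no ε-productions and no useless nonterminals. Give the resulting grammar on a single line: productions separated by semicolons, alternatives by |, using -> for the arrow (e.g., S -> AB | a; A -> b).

No ε-productions.
After unit-elimination: S -> h | PL | PS | fc; L -> PS | fc; P -> c | Lhc | fSP.
TERM: introduce B -> c, A -> f, C -> h and substitute in every rule of length ≥2.
BIN: P -> ASP becomes P -> AD, D -> SP; P -> LCB becomes P -> LE, E -> CB.

S -> h | AB | PL | PS; A -> f; B -> c; C -> h; D -> SP; E -> CB; L -> AB | PS; P -> c | AD | LE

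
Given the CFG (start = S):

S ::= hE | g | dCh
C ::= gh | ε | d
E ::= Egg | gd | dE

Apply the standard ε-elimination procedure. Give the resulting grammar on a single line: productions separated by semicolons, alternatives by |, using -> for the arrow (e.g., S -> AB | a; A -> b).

S -> g | dh | hE | dCh; C -> d | gh; E -> dE | gd | Egg

Nullable set: {C}.
S -> dCh: C nullable, giving dCh | dh.
Drop C -> ε.
Unchanged (no nullable symbols): S -> g; S -> hE; C -> d; C -> gh; E -> Egg; E -> dE; E -> gd.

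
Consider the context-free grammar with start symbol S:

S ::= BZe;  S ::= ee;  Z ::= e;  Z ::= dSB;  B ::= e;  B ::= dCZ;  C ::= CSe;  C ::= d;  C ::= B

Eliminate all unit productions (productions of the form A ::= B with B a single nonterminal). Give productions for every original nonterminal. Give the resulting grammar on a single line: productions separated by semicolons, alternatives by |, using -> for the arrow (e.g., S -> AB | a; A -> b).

S -> ee | BZe; B -> e | dCZ; C -> d | e | CSe | dCZ; Z -> e | dSB

Unit productions: C->B.
Unit pairs (A ⇒* B via units): (C,B).
S: inherits non-unit rules of {S} → BZe | ee.
B: inherits non-unit rules of {B} → dCZ | e.
C: inherits non-unit rules of {B, C} → CSe | d | dCZ | e.
Z: inherits non-unit rules of {Z} → dSB | e.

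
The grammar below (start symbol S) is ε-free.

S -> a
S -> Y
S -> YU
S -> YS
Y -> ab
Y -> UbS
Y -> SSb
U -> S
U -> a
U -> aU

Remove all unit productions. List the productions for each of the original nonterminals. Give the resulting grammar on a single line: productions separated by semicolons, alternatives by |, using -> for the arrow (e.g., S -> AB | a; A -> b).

Unit productions: S->Y, U->S.
Unit pairs (A ⇒* B via units): (S,Y), (U,S), (U,Y).
S: inherits non-unit rules of {S, Y} → SSb | UbS | YS | YU | a | ab.
U: inherits non-unit rules of {S, U, Y} → SSb | UbS | YS | YU | a | aU | ab.
Y: inherits non-unit rules of {Y} → SSb | UbS | ab.

S -> a | YS | YU | ab | SSb | UbS; U -> a | YS | YU | aU | ab | SSb | UbS; Y -> ab | SSb | UbS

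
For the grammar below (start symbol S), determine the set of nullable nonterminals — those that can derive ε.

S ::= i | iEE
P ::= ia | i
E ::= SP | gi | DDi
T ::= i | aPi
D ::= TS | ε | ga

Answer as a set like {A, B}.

Directly nullable (have an ε-rule): {D}.
Not nullable: E, P, S, T — each has a terminal in every rule's right-hand side or depends on a non-nullable symbol.

{D}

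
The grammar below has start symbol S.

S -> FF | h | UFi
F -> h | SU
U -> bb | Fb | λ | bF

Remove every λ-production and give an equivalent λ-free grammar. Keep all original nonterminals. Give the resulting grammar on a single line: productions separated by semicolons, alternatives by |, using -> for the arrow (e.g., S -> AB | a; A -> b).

Nullable set: {U}.
S -> UFi: U nullable, giving Fi | UFi.
F -> SU: U nullable, giving S | SU.
Drop U -> λ.
Unchanged (no nullable symbols): S -> FF; S -> h; F -> h; U -> Fb; U -> bF; U -> bb.

S -> h | FF | Fi | UFi; F -> S | h | SU; U -> Fb | bF | bb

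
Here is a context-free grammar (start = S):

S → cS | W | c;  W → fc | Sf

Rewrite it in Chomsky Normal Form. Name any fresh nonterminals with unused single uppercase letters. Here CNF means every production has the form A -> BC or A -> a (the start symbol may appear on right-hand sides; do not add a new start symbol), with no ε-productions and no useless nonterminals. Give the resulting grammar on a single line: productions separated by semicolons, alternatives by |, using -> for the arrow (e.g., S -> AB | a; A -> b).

S -> c | AB | BS | SA; A -> f; B -> c

No ε-productions.
After unit-elimination: S -> c | Sf | cS | fc; W -> Sf | fc.
TERM: introduce B -> c, A -> f and substitute in every rule of length ≥2.
Drop unreachable/unproductive: W.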